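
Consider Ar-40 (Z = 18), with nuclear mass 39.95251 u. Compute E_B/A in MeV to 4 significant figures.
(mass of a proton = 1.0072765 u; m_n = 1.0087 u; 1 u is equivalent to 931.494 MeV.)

Total constituent mass: 18 × 1.0072765 + 22 × 1.0087 = 40.3223770 u
Mass defect Δm = 40.3223770 − 39.95251 = 0.3698670 u
E_B = 0.3698670 × 931.494 = 344.529 MeV
BE/A = 344.529 MeV / 40 = 8.613 MeV/nucleon

8.613 MeV/nucleon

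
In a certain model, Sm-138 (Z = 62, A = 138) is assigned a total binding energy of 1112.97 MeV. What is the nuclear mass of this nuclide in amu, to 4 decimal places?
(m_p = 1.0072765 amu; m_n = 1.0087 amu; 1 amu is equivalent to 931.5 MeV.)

Mass defect = 1112.97 MeV / (931.5 MeV/amu) = 1.194815 amu
Constituent mass = 62(1.0072765) + 76(1.0087) = 139.1123430 amu
Nuclear mass = 139.1123430 − 1.194815 = 137.9175280 amu ≈ 137.9175 amu (to 4 decimal places)

137.9175 amu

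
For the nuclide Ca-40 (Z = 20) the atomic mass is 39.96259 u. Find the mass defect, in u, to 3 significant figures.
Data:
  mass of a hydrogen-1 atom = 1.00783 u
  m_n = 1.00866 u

0.367 u

Z = 20, so N = A − Z = 40 − 20 = 20.
Total constituent mass: 20 × 1.00783 + 20 × 1.00866 = 40.32980 u
The mass defect is 40.32980 − 39.96259 = 0.36721 u.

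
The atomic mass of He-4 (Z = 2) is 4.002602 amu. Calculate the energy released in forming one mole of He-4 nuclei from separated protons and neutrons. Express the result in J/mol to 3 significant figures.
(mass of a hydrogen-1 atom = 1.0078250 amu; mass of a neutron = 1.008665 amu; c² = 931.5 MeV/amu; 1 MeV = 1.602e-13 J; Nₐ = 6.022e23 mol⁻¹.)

2.73e+12 J/mol

Σm = 2·m(¹H) + 2·m_n = 2.0156500 + 2.017330 = 4.0329800 amu
Mass defect Δm = 4.0329800 − 4.002602 = 0.0303780 amu
E_B = 0.0303780 × 931.5 = 28.2971 MeV
Per nucleus in joules: 28.2971 MeV × 1.602e-13 J/MeV = 4.5332e-12 J
Per mole: 4.5332e-12 J × 6.022e23 mol⁻¹ = 2.7299e+12 J/mol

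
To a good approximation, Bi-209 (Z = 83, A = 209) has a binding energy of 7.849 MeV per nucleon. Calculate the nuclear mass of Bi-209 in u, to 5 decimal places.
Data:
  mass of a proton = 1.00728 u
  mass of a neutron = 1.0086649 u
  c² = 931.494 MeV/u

208.93493 u

Total binding energy = 209 × 7.849 = 1640.441 MeV
Mass defect = 1640.441 MeV / (931.494 MeV/u) = 1.7610860 u
Constituent mass = 83(1.00728) + 126(1.0086649) = 210.6960174 u
Nuclear mass = 210.6960174 − 1.7610860 = 208.9349314 u ≈ 208.93493 u (to 5 decimal places)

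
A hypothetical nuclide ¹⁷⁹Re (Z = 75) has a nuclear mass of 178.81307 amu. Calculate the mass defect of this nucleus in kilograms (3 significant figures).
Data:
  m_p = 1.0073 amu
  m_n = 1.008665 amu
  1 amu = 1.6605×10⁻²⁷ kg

2.72e-27 kg

Σm = 75·m_p + 104·m_n = 75.5475 + 104.901160 = 180.448660 amu
Δm = 180.448660 − 178.81307 = 1.635590 amu
In SI units: 1.635590 amu × 1.6605×10⁻²⁷ kg/amu = 2.7159e-27 kg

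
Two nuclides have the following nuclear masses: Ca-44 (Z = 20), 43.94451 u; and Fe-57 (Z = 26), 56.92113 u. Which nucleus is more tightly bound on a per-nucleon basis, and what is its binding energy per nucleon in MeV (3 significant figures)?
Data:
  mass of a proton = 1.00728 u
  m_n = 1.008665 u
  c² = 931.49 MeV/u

Fe-57; 8.77 MeV/nucleon

Ca-44: Σm = 20(1.00728) + 24(1.008665) = 44.353560 u; Δm = 0.409050 u; E_B = 381.03 MeV; E_B/A = 8.660 MeV
Fe-57: Σm = 26(1.00728) + 31(1.008665) = 57.457895 u; Δm = 0.536765 u; E_B = 499.99 MeV; E_B/A = 8.772 MeV
Fe-57 has the higher binding energy per nucleon, so it is the more tightly bound nucleus.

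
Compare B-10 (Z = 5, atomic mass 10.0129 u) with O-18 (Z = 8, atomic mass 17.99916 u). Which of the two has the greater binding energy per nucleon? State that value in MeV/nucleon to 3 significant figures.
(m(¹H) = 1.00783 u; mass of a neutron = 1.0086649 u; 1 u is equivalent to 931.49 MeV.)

B-10: Σm = 5(1.00783) + 5(1.0086649) = 10.0824745 u; Δm = 0.0695745 u; E_B = 64.808 MeV; E_B/A = 6.481 MeV
O-18: Σm = 8(1.00783) + 10(1.0086649) = 18.1492890 u; Δm = 0.1501290 u; E_B = 139.84 MeV; E_B/A = 7.769 MeV
O-18 has the higher binding energy per nucleon, so it is the more tightly bound nucleus.

O-18; 7.77 MeV/nucleon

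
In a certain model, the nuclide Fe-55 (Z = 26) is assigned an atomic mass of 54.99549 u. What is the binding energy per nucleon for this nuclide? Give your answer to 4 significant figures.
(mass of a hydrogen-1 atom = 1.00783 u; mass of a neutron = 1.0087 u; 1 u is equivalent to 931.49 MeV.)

Σm = 26·m(¹H) + 29·m_n = 26.20358 + 29.2523 = 55.45588 u
Mass defect Δm = 55.45588 − 54.99549 = 0.46039 u
E_B = 0.46039 × 931.49 = 428.849 MeV
Dividing by A = 55 gives 7.797 MeV per nucleon.

7.797 MeV/nucleon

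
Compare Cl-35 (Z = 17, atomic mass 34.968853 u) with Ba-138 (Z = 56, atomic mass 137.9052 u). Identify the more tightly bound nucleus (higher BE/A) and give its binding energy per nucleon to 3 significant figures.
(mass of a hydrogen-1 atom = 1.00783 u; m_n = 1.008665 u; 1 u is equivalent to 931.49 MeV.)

Cl-35: Σm = 17(1.00783) + 18(1.008665) = 35.289080 u; Δm = 0.320227 u; E_B = 298.29 MeV; E_B/A = 8.523 MeV
Ba-138: Σm = 56(1.00783) + 82(1.008665) = 139.149010 u; Δm = 1.243810 u; E_B = 1158.6 MeV; E_B/A = 8.396 MeV
Cl-35 has the higher binding energy per nucleon, so it is the more tightly bound nucleus.

Cl-35; 8.52 MeV/nucleon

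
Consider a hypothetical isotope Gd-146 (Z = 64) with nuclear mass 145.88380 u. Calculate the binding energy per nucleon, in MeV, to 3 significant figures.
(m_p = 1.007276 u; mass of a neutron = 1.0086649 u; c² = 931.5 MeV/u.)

The nucleus contains 64 protons and 146 − 64 = 82 neutrons.
Mass of separated nucleons = 64(1.007276) + 82(1.0086649) = 64.465664 + 82.7105218 = 147.1761858 u
Δm = 147.1761858 − 145.88380 = 1.2923858 u
Converting to energy: 1.2923858 u × 931.5 MeV/u = 1203.86 MeV
Per nucleon: 1203.86 / 146 = 8.246 MeV

8.25 MeV/nucleon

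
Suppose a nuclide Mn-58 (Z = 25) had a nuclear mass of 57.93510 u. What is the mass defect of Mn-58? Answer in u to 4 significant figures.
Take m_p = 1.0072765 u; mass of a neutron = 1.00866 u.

The nucleus contains 25 protons and 58 − 25 = 33 neutrons.
Mass of separated nucleons = 25(1.0072765) + 33(1.00866) = 25.1819125 + 33.28578 = 58.4676925 u
Mass defect Δm = 58.4676925 − 57.93510 = 0.5325925 u

0.5326 u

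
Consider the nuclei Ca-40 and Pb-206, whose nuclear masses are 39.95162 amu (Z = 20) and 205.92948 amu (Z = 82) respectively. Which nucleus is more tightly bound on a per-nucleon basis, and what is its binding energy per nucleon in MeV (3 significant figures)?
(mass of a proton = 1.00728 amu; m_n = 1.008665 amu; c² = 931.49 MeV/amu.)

Ca-40; 8.55 MeV/nucleon

Ca-40: Σm = 20(1.00728) + 20(1.008665) = 40.318900 amu; Δm = 0.367280 amu; E_B = 342.12 MeV; E_B/A = 8.553 MeV
Pb-206: Σm = 82(1.00728) + 124(1.008665) = 207.671420 amu; Δm = 1.741940 amu; E_B = 1622.6 MeV; E_B/A = 7.877 MeV
Ca-40 has the higher binding energy per nucleon, so it is the more tightly bound nucleus.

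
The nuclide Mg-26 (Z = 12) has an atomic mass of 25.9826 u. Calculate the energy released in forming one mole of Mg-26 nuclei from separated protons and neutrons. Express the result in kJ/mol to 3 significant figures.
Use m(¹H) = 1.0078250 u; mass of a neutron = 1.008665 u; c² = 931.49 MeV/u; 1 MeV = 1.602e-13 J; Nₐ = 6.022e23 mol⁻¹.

Z = 12, so N = A − Z = 26 − 12 = 14.
Σm = 12·m(¹H) + 14·m_n = 12.0939000 + 14.121310 = 26.2152100 u
Δm = 26.2152100 − 25.9826 = 0.2326100 u
Binding energy = Δm·c² = 0.2326100 × 931.49 MeV/u = 216.674 MeV
Per nucleus in joules: 216.674 MeV × 1.602e-13 J/MeV = 3.4711e-11 J
Per mole: 3.4711e-11 J × 6.022e23 mol⁻¹ = 2.0903e+13 J/mol

2.09e+10 kJ/mol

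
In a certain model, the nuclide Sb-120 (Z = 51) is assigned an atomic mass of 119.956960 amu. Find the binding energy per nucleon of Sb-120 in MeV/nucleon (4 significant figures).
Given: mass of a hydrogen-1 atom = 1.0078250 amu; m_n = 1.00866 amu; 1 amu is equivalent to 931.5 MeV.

The nucleus contains 51 protons and 120 − 51 = 69 neutrons.
Σm = 51·m(¹H) + 69·m_n = 51.3990750 + 69.59754 = 120.9966150 amu
Δm = 120.9966150 − 119.956960 = 1.0396550 amu
Converting to energy: 1.0396550 amu × 931.5 MeV/amu = 968.439 MeV
Per nucleon: 968.439 / 120 = 8.070 MeV

8.070 MeV/nucleon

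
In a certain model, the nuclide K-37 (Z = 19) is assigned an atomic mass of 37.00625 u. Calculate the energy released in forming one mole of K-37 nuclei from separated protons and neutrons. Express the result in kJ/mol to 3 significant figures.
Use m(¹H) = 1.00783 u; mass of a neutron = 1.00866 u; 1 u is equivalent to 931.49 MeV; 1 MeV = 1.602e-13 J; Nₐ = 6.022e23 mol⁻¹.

2.68e+10 kJ/mol

Z = 19, so N = A − Z = 37 − 19 = 18.
Total constituent mass: 19 × 1.00783 + 18 × 1.00866 = 37.30465 u
Mass defect Δm = 37.30465 − 37.00625 = 0.29840 u
Binding energy = Δm·c² = 0.29840 × 931.49 MeV/u = 277.957 MeV
Per nucleus in joules: 277.957 MeV × 1.602e-13 J/MeV = 4.4529e-11 J
Per mole: 4.4529e-11 J × 6.022e23 mol⁻¹ = 2.6815e+13 J/mol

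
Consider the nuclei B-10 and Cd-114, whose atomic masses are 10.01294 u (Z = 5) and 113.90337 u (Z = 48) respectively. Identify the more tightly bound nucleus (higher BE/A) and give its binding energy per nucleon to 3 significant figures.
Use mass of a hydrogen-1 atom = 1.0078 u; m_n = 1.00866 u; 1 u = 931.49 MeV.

B-10: Σm = 5(1.0078) + 5(1.00866) = 10.08230 u; Δm = 0.06936 u; E_B = 64.608 MeV; E_B/A = 6.461 MeV
Cd-114: Σm = 48(1.0078) + 66(1.00866) = 114.94596 u; Δm = 1.04259 u; E_B = 971.16 MeV; E_B/A = 8.519 MeV
Cd-114 has the higher binding energy per nucleon, so it is the more tightly bound nucleus.

Cd-114; 8.52 MeV/nucleon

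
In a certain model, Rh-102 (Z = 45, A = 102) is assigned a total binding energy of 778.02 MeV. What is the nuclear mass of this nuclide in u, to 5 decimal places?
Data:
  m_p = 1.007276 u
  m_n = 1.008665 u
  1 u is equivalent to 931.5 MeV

Mass defect = 778.02 MeV / (931.5 MeV/u) = 0.8352335 u
Constituent mass = 45(1.007276) + 57(1.008665) = 102.821325 u
Nuclear mass = 102.821325 − 0.8352335 = 101.9860915 u ≈ 101.98609 u (to 5 decimal places)

101.98609 u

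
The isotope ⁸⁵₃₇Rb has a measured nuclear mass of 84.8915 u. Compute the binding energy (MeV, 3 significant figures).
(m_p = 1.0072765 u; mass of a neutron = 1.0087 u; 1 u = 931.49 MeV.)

741 MeV

With 37 protons and 48 neutrons (A = 85):
Σm = 37·m_p + 48·m_n = 37.2692305 + 48.4176 = 85.6868305 u
Δm = 85.6868305 − 84.8915 = 0.7953305 u
E_B = 0.7953305 × 931.49 = 740.842 MeV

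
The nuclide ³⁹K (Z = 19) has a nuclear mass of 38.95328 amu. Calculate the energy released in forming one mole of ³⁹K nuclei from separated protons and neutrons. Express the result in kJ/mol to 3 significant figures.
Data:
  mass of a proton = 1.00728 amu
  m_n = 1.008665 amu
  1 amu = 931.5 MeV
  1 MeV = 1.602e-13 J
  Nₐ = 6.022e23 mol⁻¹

3.22e+10 kJ/mol

With 19 protons and 20 neutrons (A = 39):
Σm = 19·m_p + 20·m_n = 19.13832 + 20.173300 = 39.311620 amu
The mass defect is 39.311620 − 38.95328 = 0.358340 amu.
Binding energy = Δm·c² = 0.358340 × 931.5 MeV/amu = 333.794 MeV
Per nucleus in joules: 333.794 MeV × 1.602e-13 J/MeV = 5.3474e-11 J
Per mole: 5.3474e-11 J × 6.022e23 mol⁻¹ = 3.2202e+13 J/mol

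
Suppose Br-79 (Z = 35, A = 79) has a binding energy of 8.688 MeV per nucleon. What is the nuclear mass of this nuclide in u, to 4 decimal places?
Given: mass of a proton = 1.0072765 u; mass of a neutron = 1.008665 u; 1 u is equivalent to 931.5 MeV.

Total binding energy = 79 × 8.688 = 686.352 MeV
Mass defect = 686.352 MeV / (931.5 MeV/u) = 0.736824 u
Constituent mass = 35(1.0072765) + 44(1.008665) = 79.6359375 u
Nuclear mass = 79.6359375 − 0.736824 = 78.8991135 u ≈ 78.8991 u (to 4 decimal places)

78.8991 u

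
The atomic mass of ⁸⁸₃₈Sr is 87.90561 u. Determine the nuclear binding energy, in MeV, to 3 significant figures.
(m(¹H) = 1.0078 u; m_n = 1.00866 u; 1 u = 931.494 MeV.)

767 MeV

Z = 38, so N = A − Z = 88 − 38 = 50.
Σm = 38·m(¹H) + 50·m_n = 38.2964 + 50.43300 = 88.72940 u
The mass defect is 88.72940 − 87.90561 = 0.82379 u.
E_B = 0.82379 × 931.494 = 767.355 MeV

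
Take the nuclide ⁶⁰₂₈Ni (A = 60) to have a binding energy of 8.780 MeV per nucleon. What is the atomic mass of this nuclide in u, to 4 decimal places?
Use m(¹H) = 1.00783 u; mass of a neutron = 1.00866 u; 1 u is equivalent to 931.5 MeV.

59.9308 u

Total binding energy = 60 × 8.780 = 526.800 MeV
Mass defect = 526.800 MeV / (931.5 MeV/u) = 0.565539 u
Constituent mass = 28(1.00783) + 32(1.00866) = 60.49636 u
Atomic mass = 60.49636 − 0.565539 = 59.930821 u ≈ 59.9308 u (to 4 decimal places)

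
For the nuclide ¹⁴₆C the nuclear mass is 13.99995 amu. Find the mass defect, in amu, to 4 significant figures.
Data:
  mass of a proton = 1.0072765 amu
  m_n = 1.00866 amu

0.1130 amu

Σm = 6·m_p + 8·m_n = 6.0436590 + 8.06928 = 14.1129390 amu
Mass defect Δm = 14.1129390 − 13.99995 = 0.1129890 amu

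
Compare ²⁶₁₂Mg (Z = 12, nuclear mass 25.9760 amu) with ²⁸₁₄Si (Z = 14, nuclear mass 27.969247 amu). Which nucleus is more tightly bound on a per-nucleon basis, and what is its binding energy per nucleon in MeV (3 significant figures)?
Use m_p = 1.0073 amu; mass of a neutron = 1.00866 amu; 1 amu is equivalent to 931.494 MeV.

²⁸₁₄Si; 8.46 MeV/nucleon

²⁶₁₂Mg: Σm = 12(1.0073) + 14(1.00866) = 26.20884 amu; Δm = 0.23284 amu; E_B = 216.89 MeV; E_B/A = 8.342 MeV
²⁸₁₄Si: Σm = 14(1.0073) + 14(1.00866) = 28.22344 amu; Δm = 0.254193 amu; E_B = 236.78 MeV; E_B/A = 8.456 MeV
²⁸₁₄Si has the higher binding energy per nucleon, so it is the more tightly bound nucleus.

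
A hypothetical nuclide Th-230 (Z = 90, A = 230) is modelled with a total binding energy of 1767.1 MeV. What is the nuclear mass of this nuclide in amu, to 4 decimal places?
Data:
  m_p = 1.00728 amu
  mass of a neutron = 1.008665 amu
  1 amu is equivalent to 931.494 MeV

229.9712 amu

Mass defect = 1767.1 MeV / (931.494 MeV/amu) = 1.897060 amu
Constituent mass = 90(1.00728) + 140(1.008665) = 231.868300 amu
Nuclear mass = 231.868300 − 1.897060 = 229.971240 amu ≈ 229.9712 amu (to 4 decimal places)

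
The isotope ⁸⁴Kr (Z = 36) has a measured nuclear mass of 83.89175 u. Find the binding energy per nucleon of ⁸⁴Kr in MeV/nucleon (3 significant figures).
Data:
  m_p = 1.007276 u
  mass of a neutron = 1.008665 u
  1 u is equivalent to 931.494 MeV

With 36 protons and 48 neutrons (A = 84):
Σm = 36·m_p + 48·m_n = 36.261936 + 48.415920 = 84.677856 u
Δm = 84.677856 − 83.89175 = 0.786106 u
Binding energy = Δm·c² = 0.786106 × 931.494 MeV/u = 732.253 MeV
BE/A = 732.253 MeV / 84 = 8.717 MeV/nucleon

8.72 MeV/nucleon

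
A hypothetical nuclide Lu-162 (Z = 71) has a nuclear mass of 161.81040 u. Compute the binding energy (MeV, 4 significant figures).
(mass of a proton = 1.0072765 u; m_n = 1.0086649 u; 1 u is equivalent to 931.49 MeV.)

With 71 protons and 91 neutrons (A = 162):
Σm = 71·m_p + 91·m_n = 71.5166315 + 91.7885059 = 163.3051374 u
The mass defect is 163.3051374 − 161.81040 = 1.4947374 u.
Binding energy = Δm·c² = 1.4947374 × 931.49 MeV/u = 1392.33 MeV

1392 MeV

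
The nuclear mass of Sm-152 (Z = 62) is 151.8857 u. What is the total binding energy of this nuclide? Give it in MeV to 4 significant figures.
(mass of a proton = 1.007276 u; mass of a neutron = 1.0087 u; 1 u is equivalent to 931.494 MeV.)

Z = 62, so N = A − Z = 152 − 62 = 90.
Σm = 62·m_p + 90·m_n = 62.451112 + 90.7830 = 153.234112 u
Δm = 153.234112 − 151.8857 = 1.348412 u
Binding energy = Δm·c² = 1.348412 × 931.494 MeV/u = 1256.04 MeV

1256 MeV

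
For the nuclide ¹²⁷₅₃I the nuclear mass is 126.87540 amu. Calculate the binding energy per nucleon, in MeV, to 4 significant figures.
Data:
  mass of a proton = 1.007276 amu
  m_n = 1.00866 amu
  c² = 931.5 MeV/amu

8.443 MeV/nucleon

Mass of separated nucleons = 53(1.007276) + 74(1.00866) = 53.385628 + 74.64084 = 128.026468 amu
Δm = 128.026468 − 126.87540 = 1.151068 amu
Binding energy = Δm·c² = 1.151068 × 931.5 MeV/amu = 1072.22 MeV
Per nucleon: 1072.22 / 127 = 8.443 MeV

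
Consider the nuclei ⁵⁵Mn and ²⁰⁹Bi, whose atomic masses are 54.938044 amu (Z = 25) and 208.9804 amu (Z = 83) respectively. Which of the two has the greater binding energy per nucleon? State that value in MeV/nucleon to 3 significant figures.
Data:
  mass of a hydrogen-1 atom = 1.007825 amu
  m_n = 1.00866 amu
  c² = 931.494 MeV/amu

⁵⁵Mn; 8.76 MeV/nucleon

⁵⁵Mn: Σm = 25(1.007825) + 30(1.00866) = 55.455425 amu; Δm = 0.517381 amu; E_B = 481.937 MeV; E_B/A = 8.762 MeV
²⁰⁹Bi: Σm = 83(1.007825) + 126(1.00866) = 210.740635 amu; Δm = 1.760235 amu; E_B = 1639.6 MeV; E_B/A = 7.845 MeV
⁵⁵Mn has the higher binding energy per nucleon, so it is the more tightly bound nucleus.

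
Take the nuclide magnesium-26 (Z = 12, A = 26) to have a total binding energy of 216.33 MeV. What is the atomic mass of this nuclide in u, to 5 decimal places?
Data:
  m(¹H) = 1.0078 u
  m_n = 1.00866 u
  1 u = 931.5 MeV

Mass defect = 216.33 MeV / (931.5 MeV/u) = 0.2322383 u
Constituent mass = 12(1.0078) + 14(1.00866) = 26.21484 u
Atomic mass = 26.21484 − 0.2322383 = 25.9826017 u ≈ 25.98260 u (to 5 decimal places)

25.98260 u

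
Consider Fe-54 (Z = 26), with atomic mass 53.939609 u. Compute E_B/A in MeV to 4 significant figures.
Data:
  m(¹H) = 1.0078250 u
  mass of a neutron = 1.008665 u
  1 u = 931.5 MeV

8.736 MeV/nucleon

The nucleus contains 26 protons and 54 − 26 = 28 neutrons.
Mass of separated nucleons = 26(1.0078250) + 28(1.008665) = 26.2034500 + 28.242620 = 54.4460700 u
The mass defect is 54.4460700 − 53.939609 = 0.5064610 u.
Converting to energy: 0.5064610 u × 931.5 MeV/u = 471.768 MeV
Per nucleon: 471.768 / 54 = 8.736 MeV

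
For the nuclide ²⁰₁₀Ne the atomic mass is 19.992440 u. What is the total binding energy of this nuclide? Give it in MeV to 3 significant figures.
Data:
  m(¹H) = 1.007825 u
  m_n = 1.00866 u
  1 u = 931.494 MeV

161 MeV

Σm = 10·m(¹H) + 10·m_n = 10.078250 + 10.08660 = 20.164850 u
The mass defect is 20.164850 − 19.992440 = 0.172410 u.
E_B = 0.172410 × 931.494 = 160.599 MeV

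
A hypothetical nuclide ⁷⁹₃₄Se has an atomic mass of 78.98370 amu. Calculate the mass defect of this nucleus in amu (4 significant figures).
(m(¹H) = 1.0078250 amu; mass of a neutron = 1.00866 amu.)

0.6721 amu

With 34 protons and 45 neutrons (A = 79):
Mass of separated nucleons = 34(1.0078250) + 45(1.00866) = 34.2660500 + 45.38970 = 79.6557500 amu
The mass defect is 79.6557500 − 78.98370 = 0.6720500 amu.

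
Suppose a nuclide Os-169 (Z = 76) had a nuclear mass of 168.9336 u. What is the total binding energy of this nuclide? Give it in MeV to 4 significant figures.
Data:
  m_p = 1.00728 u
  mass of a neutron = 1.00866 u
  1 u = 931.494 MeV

1327 MeV

Σm = 76·m_p + 93·m_n = 76.55328 + 93.80538 = 170.35866 u
Mass defect Δm = 170.35866 − 168.9336 = 1.42506 u
Binding energy = Δm·c² = 1.42506 × 931.494 MeV/u = 1327.43 MeV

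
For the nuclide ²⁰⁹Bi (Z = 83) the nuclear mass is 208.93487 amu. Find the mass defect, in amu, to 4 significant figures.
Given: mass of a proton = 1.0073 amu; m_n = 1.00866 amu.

1.762 amu

The nucleus contains 83 protons and 209 − 83 = 126 neutrons.
Σm = 83·m_p + 126·m_n = 83.6059 + 127.09116 = 210.69706 amu
The mass defect is 210.69706 − 208.93487 = 1.76219 amu.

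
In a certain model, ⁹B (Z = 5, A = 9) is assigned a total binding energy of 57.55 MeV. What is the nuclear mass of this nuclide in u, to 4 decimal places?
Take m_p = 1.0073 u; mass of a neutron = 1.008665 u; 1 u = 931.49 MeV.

9.0094 u

Mass defect = 57.55 MeV / (931.49 MeV/u) = 0.061783 u
Constituent mass = 5(1.0073) + 4(1.008665) = 9.071160 u
Nuclear mass = 9.071160 − 0.061783 = 9.009377 u ≈ 9.0094 u (to 4 decimal places)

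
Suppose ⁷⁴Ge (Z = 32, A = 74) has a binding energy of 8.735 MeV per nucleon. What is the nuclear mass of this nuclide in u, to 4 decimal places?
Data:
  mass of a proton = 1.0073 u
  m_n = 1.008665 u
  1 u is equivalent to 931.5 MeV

73.9036 u

Total binding energy = 74 × 8.735 = 646.390 MeV
Mass defect = 646.390 MeV / (931.5 MeV/u) = 0.693924 u
Constituent mass = 32(1.0073) + 42(1.008665) = 74.597530 u
Nuclear mass = 74.597530 − 0.693924 = 73.903606 u ≈ 73.9036 u (to 4 decimal places)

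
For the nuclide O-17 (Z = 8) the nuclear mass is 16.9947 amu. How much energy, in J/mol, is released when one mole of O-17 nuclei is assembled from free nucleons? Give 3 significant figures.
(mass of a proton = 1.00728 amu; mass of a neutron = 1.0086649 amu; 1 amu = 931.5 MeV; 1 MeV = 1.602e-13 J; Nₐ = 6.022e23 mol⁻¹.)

Z = 8, so N = A − Z = 17 − 8 = 9.
Total constituent mass: 8 × 1.00728 + 9 × 1.0086649 = 17.1362241 amu
Δm = 17.1362241 − 16.9947 = 0.1415241 amu
E_B = 0.1415241 × 931.5 = 131.830 MeV
Per nucleus in joules: 131.830 MeV × 1.602e-13 J/MeV = 2.1119e-11 J
Per mole: 2.1119e-11 J × 6.022e23 mol⁻¹ = 1.2718e+13 J/mol

1.27e+13 J/mol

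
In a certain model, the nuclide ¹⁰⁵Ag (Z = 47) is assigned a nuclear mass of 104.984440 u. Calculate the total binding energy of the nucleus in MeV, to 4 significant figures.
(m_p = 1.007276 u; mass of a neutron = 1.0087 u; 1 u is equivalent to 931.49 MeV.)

803.1 MeV

Mass of separated nucleons = 47(1.007276) + 58(1.0087) = 47.341972 + 58.5046 = 105.846572 u
Mass defect Δm = 105.846572 − 104.984440 = 0.862132 u
Converting to energy: 0.862132 u × 931.49 MeV/u = 803.067 MeV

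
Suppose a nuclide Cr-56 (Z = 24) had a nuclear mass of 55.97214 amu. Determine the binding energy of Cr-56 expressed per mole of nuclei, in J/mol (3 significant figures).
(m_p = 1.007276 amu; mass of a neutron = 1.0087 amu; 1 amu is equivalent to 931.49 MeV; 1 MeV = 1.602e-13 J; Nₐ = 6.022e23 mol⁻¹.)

4.32e+13 J/mol

Z = 24, so N = A − Z = 56 − 24 = 32.
Total constituent mass: 24 × 1.007276 + 32 × 1.0087 = 56.453024 amu
The mass defect is 56.453024 − 55.97214 = 0.480884 amu.
Binding energy = Δm·c² = 0.480884 × 931.49 MeV/amu = 447.939 MeV
Per nucleus in joules: 447.939 MeV × 1.602e-13 J/MeV = 7.1760e-11 J
Per mole: 7.1760e-11 J × 6.022e23 mol⁻¹ = 4.3214e+13 J/mol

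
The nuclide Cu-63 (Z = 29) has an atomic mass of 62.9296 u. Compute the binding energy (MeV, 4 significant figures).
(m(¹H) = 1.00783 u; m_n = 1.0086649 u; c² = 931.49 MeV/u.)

551.5 MeV

Z = 29, so N = A − Z = 63 − 29 = 34.
Σm = 29·m(¹H) + 34·m_n = 29.22707 + 34.2946066 = 63.5216766 u
The mass defect is 63.5216766 − 62.9296 = 0.5920766 u.
Binding energy = Δm·c² = 0.5920766 × 931.49 MeV/u = 551.513 MeV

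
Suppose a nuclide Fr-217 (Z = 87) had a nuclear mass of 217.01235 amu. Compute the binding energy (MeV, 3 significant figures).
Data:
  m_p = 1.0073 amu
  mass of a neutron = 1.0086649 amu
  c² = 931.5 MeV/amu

1630 MeV

The nucleus contains 87 protons and 217 − 87 = 130 neutrons.
Σm = 87·m_p + 130·m_n = 87.6351 + 131.1264370 = 218.7615370 amu
Δm = 218.7615370 − 217.01235 = 1.7491870 amu
Converting to energy: 1.7491870 amu × 931.5 MeV/amu = 1629.37 MeV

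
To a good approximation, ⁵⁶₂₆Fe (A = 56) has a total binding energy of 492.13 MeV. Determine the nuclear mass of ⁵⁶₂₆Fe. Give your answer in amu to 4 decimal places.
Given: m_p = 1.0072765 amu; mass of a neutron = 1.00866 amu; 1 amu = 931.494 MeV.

Mass defect = 492.13 MeV / (931.494 MeV/amu) = 0.528323 amu
Constituent mass = 26(1.0072765) + 30(1.00866) = 56.4489890 amu
Nuclear mass = 56.4489890 − 0.528323 = 55.9206660 amu ≈ 55.9207 amu (to 4 decimal places)

55.9207 amu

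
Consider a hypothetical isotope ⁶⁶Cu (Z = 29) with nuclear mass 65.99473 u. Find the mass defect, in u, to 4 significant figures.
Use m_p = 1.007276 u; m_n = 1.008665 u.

The nucleus contains 29 protons and 66 − 29 = 37 neutrons.
Total constituent mass: 29 × 1.007276 + 37 × 1.008665 = 66.531609 u
The mass defect is 66.531609 − 65.99473 = 0.536879 u.

0.5369 u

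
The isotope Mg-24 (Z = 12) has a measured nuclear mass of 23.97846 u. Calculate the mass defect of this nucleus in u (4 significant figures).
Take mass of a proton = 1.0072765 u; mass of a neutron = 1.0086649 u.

0.2128 u

Σm = 12·m_p + 12·m_n = 12.0873180 + 12.1039788 = 24.1912968 u
The mass defect is 24.1912968 − 23.97846 = 0.2128368 u.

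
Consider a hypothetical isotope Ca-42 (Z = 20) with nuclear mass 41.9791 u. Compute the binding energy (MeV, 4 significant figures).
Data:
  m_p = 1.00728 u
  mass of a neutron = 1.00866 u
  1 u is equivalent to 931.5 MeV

332.6 MeV

Mass of separated nucleons = 20(1.00728) + 22(1.00866) = 20.14560 + 22.19052 = 42.33612 u
The mass defect is 42.33612 − 41.9791 = 0.35702 u.
Binding energy = Δm·c² = 0.35702 × 931.5 MeV/u = 332.564 MeV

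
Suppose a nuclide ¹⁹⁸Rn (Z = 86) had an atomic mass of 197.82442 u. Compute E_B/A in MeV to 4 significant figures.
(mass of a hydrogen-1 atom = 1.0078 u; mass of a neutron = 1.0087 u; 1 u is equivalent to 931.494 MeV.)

Mass of separated nucleons = 86(1.0078) + 112(1.0087) = 86.6708 + 112.9744 = 199.6452 u
Mass defect Δm = 199.6452 − 197.82442 = 1.82078 u
Binding energy = Δm·c² = 1.82078 × 931.494 MeV/u = 1696.05 MeV
Per nucleon: 1696.05 / 198 = 8.566 MeV

8.566 MeV/nucleon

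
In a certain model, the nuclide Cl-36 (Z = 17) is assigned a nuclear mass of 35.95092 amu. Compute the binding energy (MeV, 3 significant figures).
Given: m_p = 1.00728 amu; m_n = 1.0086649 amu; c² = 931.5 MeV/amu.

The nucleus contains 17 protons and 36 − 17 = 19 neutrons.
Total constituent mass: 17 × 1.00728 + 19 × 1.0086649 = 36.2883931 amu
Mass defect Δm = 36.2883931 − 35.95092 = 0.3374731 amu
Binding energy = Δm·c² = 0.3374731 × 931.5 MeV/amu = 314.356 MeV

314 MeV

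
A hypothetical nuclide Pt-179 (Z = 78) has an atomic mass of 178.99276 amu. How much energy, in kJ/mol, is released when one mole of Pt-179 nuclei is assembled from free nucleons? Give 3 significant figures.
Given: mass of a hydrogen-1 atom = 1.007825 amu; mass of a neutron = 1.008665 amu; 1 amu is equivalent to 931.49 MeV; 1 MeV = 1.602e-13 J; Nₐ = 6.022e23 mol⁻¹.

The nucleus contains 78 protons and 179 − 78 = 101 neutrons.
Mass of separated nucleons = 78(1.007825) + 101(1.008665) = 78.610350 + 101.875165 = 180.485515 amu
The mass defect is 180.485515 − 178.99276 = 1.492755 amu.
Binding energy = Δm·c² = 1.492755 × 931.49 MeV/amu = 1390.49 MeV
Per nucleus in joules: 1390.49 MeV × 1.602e-13 J/MeV = 2.2276e-10 J
Per mole: 2.2276e-10 J × 6.022e23 mol⁻¹ = 1.3415e+14 J/mol

1.34e+11 kJ/mol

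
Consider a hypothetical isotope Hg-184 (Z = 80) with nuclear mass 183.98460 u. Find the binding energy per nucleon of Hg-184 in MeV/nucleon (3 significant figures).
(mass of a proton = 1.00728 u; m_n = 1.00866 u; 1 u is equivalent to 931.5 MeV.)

7.59 MeV/nucleon

Σm = 80·m_p + 104·m_n = 80.58240 + 104.90064 = 185.48304 u
Mass defect Δm = 185.48304 − 183.98460 = 1.49844 u
E_B = 1.49844 × 931.5 = 1395.80 MeV
BE/A = 1395.80 MeV / 184 = 7.586 MeV/nucleon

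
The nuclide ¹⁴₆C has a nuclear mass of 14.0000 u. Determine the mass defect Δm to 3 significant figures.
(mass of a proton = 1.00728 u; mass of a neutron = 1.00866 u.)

0.113 u

Mass of separated nucleons = 6(1.00728) + 8(1.00866) = 6.04368 + 8.06928 = 14.11296 u
The mass defect is 14.11296 − 14.0000 = 0.11296 u.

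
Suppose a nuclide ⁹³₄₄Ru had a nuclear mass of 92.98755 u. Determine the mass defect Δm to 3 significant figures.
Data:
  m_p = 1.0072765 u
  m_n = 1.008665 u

0.757 u

Z = 44, so N = A − Z = 93 − 44 = 49.
Total constituent mass: 44 × 1.0072765 + 49 × 1.008665 = 93.7447510 u
The mass defect is 93.7447510 − 92.98755 = 0.7572010 u.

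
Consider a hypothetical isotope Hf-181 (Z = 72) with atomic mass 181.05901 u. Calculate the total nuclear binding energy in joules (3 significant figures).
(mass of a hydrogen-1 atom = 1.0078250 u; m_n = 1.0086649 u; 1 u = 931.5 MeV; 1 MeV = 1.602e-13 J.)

Z = 72, so N = A − Z = 181 − 72 = 109.
Mass of separated nucleons = 72(1.0078250) + 109(1.0086649) = 72.5634000 + 109.9444741 = 182.5078741 u
The mass defect is 182.5078741 − 181.05901 = 1.4488641 u.
E_B = 1.4488641 × 931.5 = 1349.62 MeV
In joules: 1349.62 MeV × 1.602e-13 J/MeV = 2.1621e-10 J

2.16e-10 J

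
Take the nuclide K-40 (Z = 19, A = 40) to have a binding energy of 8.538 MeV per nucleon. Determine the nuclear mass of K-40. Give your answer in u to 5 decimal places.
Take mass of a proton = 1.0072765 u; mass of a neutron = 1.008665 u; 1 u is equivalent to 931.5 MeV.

39.95358 u

Total binding energy = 40 × 8.538 = 341.520 MeV
Mass defect = 341.520 MeV / (931.5 MeV/u) = 0.3666345 u
Constituent mass = 19(1.0072765) + 21(1.008665) = 40.3202185 u
Nuclear mass = 40.3202185 − 0.3666345 = 39.9535840 u ≈ 39.95358 u (to 5 decimal places)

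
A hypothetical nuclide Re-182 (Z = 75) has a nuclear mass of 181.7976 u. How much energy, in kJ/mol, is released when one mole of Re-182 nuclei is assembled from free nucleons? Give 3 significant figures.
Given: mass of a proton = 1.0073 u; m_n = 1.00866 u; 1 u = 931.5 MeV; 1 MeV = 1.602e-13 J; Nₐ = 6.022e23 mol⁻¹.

1.51e+11 kJ/mol

Z = 75, so N = A − Z = 182 − 75 = 107.
Mass of separated nucleons = 75(1.0073) + 107(1.00866) = 75.5475 + 107.92662 = 183.47412 u
Mass defect Δm = 183.47412 − 181.7976 = 1.67652 u
Converting to energy: 1.67652 u × 931.5 MeV/u = 1561.68 MeV
Per nucleus in joules: 1561.68 MeV × 1.602e-13 J/MeV = 2.5018e-10 J
Per mole: 2.5018e-10 J × 6.022e23 mol⁻¹ = 1.5066e+14 J/mol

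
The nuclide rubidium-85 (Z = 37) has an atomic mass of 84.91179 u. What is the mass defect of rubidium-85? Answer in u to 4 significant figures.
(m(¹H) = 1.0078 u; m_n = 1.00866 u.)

With 37 protons and 48 neutrons (A = 85):
Σm = 37·m(¹H) + 48·m_n = 37.2886 + 48.41568 = 85.70428 u
Δm = 85.70428 − 84.91179 = 0.79249 u

0.7925 u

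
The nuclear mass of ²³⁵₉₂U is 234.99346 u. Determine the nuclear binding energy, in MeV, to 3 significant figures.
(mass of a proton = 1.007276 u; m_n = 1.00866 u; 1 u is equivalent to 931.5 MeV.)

1780 MeV

The nucleus contains 92 protons and 235 − 92 = 143 neutrons.
Total constituent mass: 92 × 1.007276 + 143 × 1.00866 = 236.907772 u
Δm = 236.907772 − 234.99346 = 1.914312 u
E_B = 1.914312 × 931.5 = 1783.18 MeV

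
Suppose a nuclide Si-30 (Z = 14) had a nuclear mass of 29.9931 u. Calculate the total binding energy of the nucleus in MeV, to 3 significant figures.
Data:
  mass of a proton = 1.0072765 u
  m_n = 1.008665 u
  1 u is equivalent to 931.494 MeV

Z = 14, so N = A − Z = 30 − 14 = 16.
Total constituent mass: 14 × 1.0072765 + 16 × 1.008665 = 30.2405110 u
The mass defect is 30.2405110 − 29.9931 = 0.2474110 u.
Converting to energy: 0.2474110 u × 931.494 MeV/u = 230.462 MeV

230 MeV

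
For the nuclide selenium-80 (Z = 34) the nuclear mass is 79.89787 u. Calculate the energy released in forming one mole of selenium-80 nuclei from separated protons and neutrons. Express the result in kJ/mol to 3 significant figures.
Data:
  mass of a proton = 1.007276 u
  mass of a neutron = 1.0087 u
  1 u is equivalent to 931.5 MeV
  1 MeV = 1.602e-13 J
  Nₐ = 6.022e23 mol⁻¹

6.74e+10 kJ/mol

Z = 34, so N = A − Z = 80 − 34 = 46.
Mass of separated nucleons = 34(1.007276) + 46(1.0087) = 34.247384 + 46.4002 = 80.647584 u
Mass defect Δm = 80.647584 − 79.89787 = 0.749714 u
Binding energy = Δm·c² = 0.749714 × 931.5 MeV/u = 698.359 MeV
Per nucleus in joules: 698.359 MeV × 1.602e-13 J/MeV = 1.1188e-10 J
Per mole: 1.1188e-10 J × 6.022e23 mol⁻¹ = 6.7374e+13 J/mol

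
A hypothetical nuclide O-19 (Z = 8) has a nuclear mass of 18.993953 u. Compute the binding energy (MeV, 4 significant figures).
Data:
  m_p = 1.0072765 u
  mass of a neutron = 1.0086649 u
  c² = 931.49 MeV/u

Z = 8, so N = A − Z = 19 − 8 = 11.
Σm = 8·m_p + 11·m_n = 8.0582120 + 11.0953139 = 19.1535259 u
Mass defect Δm = 19.1535259 − 18.993953 = 0.1595729 u
E_B = 0.1595729 × 931.49 = 148.641 MeV

148.6 MeV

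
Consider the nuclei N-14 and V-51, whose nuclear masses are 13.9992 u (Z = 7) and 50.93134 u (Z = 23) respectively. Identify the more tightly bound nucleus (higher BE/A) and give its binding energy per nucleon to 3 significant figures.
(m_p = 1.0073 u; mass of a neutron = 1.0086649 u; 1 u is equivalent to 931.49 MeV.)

V-51; 8.75 MeV/nucleon

N-14: Σm = 7(1.0073) + 7(1.0086649) = 14.1117543 u; Δm = 0.1125543 u; E_B = 104.84 MeV; E_B/A = 7.489 MeV
V-51: Σm = 23(1.0073) + 28(1.0086649) = 51.4105172 u; Δm = 0.4791772 u; E_B = 446.35 MeV; E_B/A = 8.752 MeV
V-51 has the higher binding energy per nucleon, so it is the more tightly bound nucleus.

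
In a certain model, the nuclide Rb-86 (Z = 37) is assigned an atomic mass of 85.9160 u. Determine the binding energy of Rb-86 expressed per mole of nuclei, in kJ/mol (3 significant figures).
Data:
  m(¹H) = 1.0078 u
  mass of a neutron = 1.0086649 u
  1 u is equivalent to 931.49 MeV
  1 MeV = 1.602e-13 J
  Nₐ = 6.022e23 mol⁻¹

7.16e+10 kJ/mol

Mass of separated nucleons = 37(1.0078) + 49(1.0086649) = 37.2886 + 49.4245801 = 86.7131801 u
Mass defect Δm = 86.7131801 − 85.9160 = 0.7971801 u
Binding energy = Δm·c² = 0.7971801 × 931.49 MeV/u = 742.565 MeV
Per nucleus in joules: 742.565 MeV × 1.602e-13 J/MeV = 1.1896e-10 J
Per mole: 1.1896e-10 J × 6.022e23 mol⁻¹ = 7.1638e+13 J/mol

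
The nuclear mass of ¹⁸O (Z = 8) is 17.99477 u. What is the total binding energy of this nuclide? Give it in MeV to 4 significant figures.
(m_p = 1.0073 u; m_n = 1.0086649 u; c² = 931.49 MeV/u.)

Σm = 8·m_p + 10·m_n = 8.0584 + 10.0866490 = 18.1450490 u
The mass defect is 18.1450490 − 17.99477 = 0.1502790 u.
E_B = 0.1502790 × 931.49 = 139.983 MeV

140.0 MeV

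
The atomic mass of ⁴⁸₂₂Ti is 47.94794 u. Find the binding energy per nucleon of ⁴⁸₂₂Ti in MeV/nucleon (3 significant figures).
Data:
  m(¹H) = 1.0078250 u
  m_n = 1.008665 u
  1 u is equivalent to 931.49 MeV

Z = 22, so N = A − Z = 48 − 22 = 26.
Mass of separated nucleons = 22(1.0078250) + 26(1.008665) = 22.1721500 + 26.225290 = 48.3974400 u
The mass defect is 48.3974400 − 47.94794 = 0.4495000 u.
E_B = 0.4495000 × 931.49 = 418.705 MeV
Per nucleon: 418.705 / 48 = 8.723 MeV

8.72 MeV/nucleon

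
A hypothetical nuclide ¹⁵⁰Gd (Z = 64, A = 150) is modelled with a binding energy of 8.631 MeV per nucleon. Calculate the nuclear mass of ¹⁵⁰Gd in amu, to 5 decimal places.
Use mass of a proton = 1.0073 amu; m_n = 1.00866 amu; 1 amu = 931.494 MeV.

149.82210 amu

Total binding energy = 150 × 8.631 = 1294.650 MeV
Mass defect = 1294.650 MeV / (931.494 MeV/amu) = 1.3898640 amu
Constituent mass = 64(1.0073) + 86(1.00866) = 151.21196 amu
Nuclear mass = 151.21196 − 1.3898640 = 149.8220960 amu ≈ 149.82210 amu (to 5 decimal places)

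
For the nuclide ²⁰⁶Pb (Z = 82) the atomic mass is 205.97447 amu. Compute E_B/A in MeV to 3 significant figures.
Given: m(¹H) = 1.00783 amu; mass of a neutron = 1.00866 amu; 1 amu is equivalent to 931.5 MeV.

7.87 MeV/nucleon

Z = 82, so N = A − Z = 206 − 82 = 124.
Total constituent mass: 82 × 1.00783 + 124 × 1.00866 = 207.71590 amu
Mass defect Δm = 207.71590 − 205.97447 = 1.74143 amu
Binding energy = Δm·c² = 1.74143 × 931.5 MeV/amu = 1622.14 MeV
BE/A = 1622.14 MeV / 206 = 7.874 MeV/nucleon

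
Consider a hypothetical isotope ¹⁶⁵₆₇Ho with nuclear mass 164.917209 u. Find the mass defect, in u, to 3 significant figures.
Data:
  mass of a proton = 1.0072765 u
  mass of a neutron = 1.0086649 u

1.42 u

Z = 67, so N = A − Z = 165 − 67 = 98.
Total constituent mass: 67 × 1.0072765 + 98 × 1.0086649 = 166.3366857 u
The mass defect is 166.3366857 − 164.917209 = 1.4194767 u.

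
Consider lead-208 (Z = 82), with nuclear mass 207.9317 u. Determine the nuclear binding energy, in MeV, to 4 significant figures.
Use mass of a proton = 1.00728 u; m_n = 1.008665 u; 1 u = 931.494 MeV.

1637 MeV

With 82 protons and 126 neutrons (A = 208):
Total constituent mass: 82 × 1.00728 + 126 × 1.008665 = 209.688750 u
The mass defect is 209.688750 − 207.9317 = 1.757050 u.
Converting to energy: 1.757050 u × 931.494 MeV/u = 1636.68 MeV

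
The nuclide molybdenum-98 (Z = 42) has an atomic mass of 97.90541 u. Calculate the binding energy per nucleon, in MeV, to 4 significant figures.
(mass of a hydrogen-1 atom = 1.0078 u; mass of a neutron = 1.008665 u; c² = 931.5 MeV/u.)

Σm = 42·m(¹H) + 56·m_n = 42.3276 + 56.485240 = 98.812840 u
Mass defect Δm = 98.812840 − 97.90541 = 0.907430 u
Binding energy = Δm·c² = 0.907430 × 931.5 MeV/u = 845.271 MeV
Dividing by A = 98 gives 8.625 MeV per nucleon.

8.625 MeV/nucleon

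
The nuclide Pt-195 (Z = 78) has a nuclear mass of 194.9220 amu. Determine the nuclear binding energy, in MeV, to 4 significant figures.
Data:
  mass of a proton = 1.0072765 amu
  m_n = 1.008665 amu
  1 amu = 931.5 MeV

Total constituent mass: 78 × 1.0072765 + 117 × 1.008665 = 196.5813720 amu
Δm = 196.5813720 − 194.9220 = 1.6593720 amu
Converting to energy: 1.6593720 amu × 931.5 MeV/amu = 1545.71 MeV

1546 MeV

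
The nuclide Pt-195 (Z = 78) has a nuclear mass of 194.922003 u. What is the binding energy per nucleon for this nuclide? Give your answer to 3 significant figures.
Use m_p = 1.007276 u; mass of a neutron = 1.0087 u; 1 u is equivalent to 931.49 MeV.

The nucleus contains 78 protons and 195 − 78 = 117 neutrons.
Mass of separated nucleons = 78(1.007276) + 117(1.0087) = 78.567528 + 118.0179 = 196.585428 u
Mass defect Δm = 196.585428 − 194.922003 = 1.663425 u
Converting to energy: 1.663425 u × 931.49 MeV/u = 1549.46 MeV
Per nucleon: 1549.46 / 195 = 7.946 MeV

7.95 MeV/nucleon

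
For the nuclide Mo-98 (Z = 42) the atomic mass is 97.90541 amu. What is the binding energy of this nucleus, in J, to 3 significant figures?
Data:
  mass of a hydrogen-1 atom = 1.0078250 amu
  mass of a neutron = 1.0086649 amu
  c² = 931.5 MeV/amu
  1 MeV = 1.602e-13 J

1.36e-10 J

With 42 protons and 56 neutrons (A = 98):
Σm = 42·m(¹H) + 56·m_n = 42.3286500 + 56.4852344 = 98.8138844 amu
Mass defect Δm = 98.8138844 − 97.90541 = 0.9084744 amu
Converting to energy: 0.9084744 amu × 931.5 MeV/amu = 846.244 MeV
In joules: 846.244 MeV × 1.602e-13 J/MeV = 1.3557e-10 J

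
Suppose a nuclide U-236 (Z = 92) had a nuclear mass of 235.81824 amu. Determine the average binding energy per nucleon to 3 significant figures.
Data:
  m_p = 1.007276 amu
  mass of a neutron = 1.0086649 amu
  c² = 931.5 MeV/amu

The nucleus contains 92 protons and 236 − 92 = 144 neutrons.
Total constituent mass: 92 × 1.007276 + 144 × 1.0086649 = 237.9171376 amu
Δm = 237.9171376 − 235.81824 = 2.0988976 amu
E_B = 2.0988976 × 931.5 = 1955.12 MeV
BE/A = 1955.12 MeV / 236 = 8.284 MeV/nucleon

8.28 MeV/nucleon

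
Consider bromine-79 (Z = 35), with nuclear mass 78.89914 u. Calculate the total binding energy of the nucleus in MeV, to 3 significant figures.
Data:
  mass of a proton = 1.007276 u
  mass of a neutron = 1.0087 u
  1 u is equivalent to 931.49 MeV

688 MeV

The nucleus contains 35 protons and 79 − 35 = 44 neutrons.
Total constituent mass: 35 × 1.007276 + 44 × 1.0087 = 79.637460 u
The mass defect is 79.637460 − 78.89914 = 0.738320 u.
E_B = 0.738320 × 931.49 = 687.738 MeV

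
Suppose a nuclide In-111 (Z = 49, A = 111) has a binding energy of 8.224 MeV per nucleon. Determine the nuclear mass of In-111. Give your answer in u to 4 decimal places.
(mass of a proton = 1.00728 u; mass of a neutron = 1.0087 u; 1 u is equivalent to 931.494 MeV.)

110.9161 u

Total binding energy = 111 × 8.224 = 912.864 MeV
Mass defect = 912.864 MeV / (931.494 MeV/u) = 0.980000 u
Constituent mass = 49(1.00728) + 62(1.0087) = 111.89612 u
Nuclear mass = 111.89612 − 0.980000 = 110.916120 u ≈ 110.9161 u (to 4 decimal places)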